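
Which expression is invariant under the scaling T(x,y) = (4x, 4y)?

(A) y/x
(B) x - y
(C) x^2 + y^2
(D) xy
A

Under the uniform scaling T(x,y) = (4x, 4y):
Substitute the transformed coordinates into each option and compare with the original:
(A) y/x  ->  (4y)/(4x) = y/x   [equals y/x: invariant]
(B) x - y  ->  (4x) - (4y) = 4x - 4y   [differs from x - y: not invariant]
(C) x^2 + y^2  ->  (4x)^2 + (4y)^2 = 16x^2 + 16y^2   [differs from x^2 + y^2: not invariant]
(D) xy  ->  (4x)(4y) = 16xy   [differs from xy: not invariant]

Only option (A), y/x, is unchanged by the transformation.
The common factor 4 cancels in a ratio of coordinates, while sums, products and sums of squares pick up factors of 4 or 16.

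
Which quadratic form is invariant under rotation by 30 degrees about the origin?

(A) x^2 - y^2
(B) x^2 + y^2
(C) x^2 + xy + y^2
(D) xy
B

Rotation by 30 degrees sends (x, y) to (sqrt(3)x/2 - y/2, x/2 + sqrt(3)y/2).
Substitute the transformed coordinates into each option and compare with the original:
(A) x^2 - y^2  ->  (sqrt(3)x/2 - y/2)^2 - (x/2 + sqrt(3)y/2)^2 = x^2/2 - sqrt(3)xy - y^2/2   [differs from x^2 - y^2: not invariant]
(B) x^2 + y^2  ->  (sqrt(3)x/2 - y/2)^2 + (x/2 + sqrt(3)y/2)^2 = x^2 + y^2   [equals x^2 + y^2: invariant]
(C) x^2 + xy + y^2  ->  (sqrt(3)x/2 - y/2)^2 + (sqrt(3)x/2 - y/2)(x/2 + sqrt(3)y/2) + (x/2 + sqrt(3)y/2)^2 = sqrt(3)x^2/4 + x^2 + xy/2 - sqrt(3)y^2/4 + y^2   [differs from x^2 + xy + y^2: not invariant]
(D) xy  ->  (sqrt(3)x/2 - y/2)(x/2 + sqrt(3)y/2) = sqrt(3)x^2/4 + xy/2 - sqrt(3)y^2/4   [differs from xy: not invariant]

Only option (B), x^2 + y^2, is unchanged by the transformation.
x^2 + y^2 is the squared distance from the origin, which rotations preserve.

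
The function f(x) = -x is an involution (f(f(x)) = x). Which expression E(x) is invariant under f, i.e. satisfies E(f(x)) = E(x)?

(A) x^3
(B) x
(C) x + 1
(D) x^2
D

Replace x by f(x) = -x in each option and simplify. As a quick numerical cross-check, also compare E(3) with E(f(3)) = E(-3).

(A) x^3  ->  (-x)^3 = -x^3; check: E(3) = 27 but E(-3) = -27.   [not invariant]
(B) x  ->  (-x) = -x; check: E(3) = 3 but E(-3) = -3.   [not invariant]
(C) x + 1  ->  (-x) + 1 = 1 - x; check: E(3) = 4 but E(-3) = -2.   [not invariant]
(D) x^2  ->  (-x)^2, which simplifies back to x^2; check: E(3) = 9, E(-3) = 9.   [invariant]

Only (D) is unchanged. E is symmetric under swapping x with f(x) = -x, which is exactly what an involution does.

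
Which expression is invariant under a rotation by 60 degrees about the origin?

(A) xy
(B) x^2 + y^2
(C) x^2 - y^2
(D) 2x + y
B

A rotation by 60 degrees sends (x, y) to (x/2 - sqrt(3)y/2, sqrt(3)x/2 + y/2).
Substitute the transformed coordinates into each option and compare with the original:
(A) xy  ->  (x/2 - sqrt(3)y/2)(sqrt(3)x/2 + y/2) = sqrt(3)x^2/4 - xy/2 - sqrt(3)y^2/4   [differs from xy: not invariant]
(B) x^2 + y^2  ->  (x/2 - sqrt(3)y/2)^2 + (sqrt(3)x/2 + y/2)^2 = x^2 + y^2   [equals x^2 + y^2: invariant]
(C) x^2 - y^2  ->  (x/2 - sqrt(3)y/2)^2 - (sqrt(3)x/2 + y/2)^2 = -x^2/2 - sqrt(3)xy + y^2/2   [differs from x^2 - y^2: not invariant]
(D) 2x + y  ->  2(x/2 - sqrt(3)y/2) + (sqrt(3)x/2 + y/2) = sqrt(3)x/2 + x - sqrt(3)y + y/2   [differs from 2x + y: not invariant]

Only option (B), x^2 + y^2, is unchanged by the transformation.
Geometrically, x^2 + y^2 is the squared distance from the origin, which every rotation about the origin preserves.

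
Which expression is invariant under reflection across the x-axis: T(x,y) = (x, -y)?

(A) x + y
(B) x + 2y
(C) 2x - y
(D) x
D

The map is reflection across the x-axis: T(x,y) = (x, -y).
Substitute the transformed coordinates into each option and compare with the original:
(A) x + y  ->  (x) + (-y) = x - y   [differs from x + y: not invariant]
(B) x + 2y  ->  (x) + 2(-y) = x - 2y   [differs from x + 2y: not invariant]
(C) 2x - y  ->  2(x) - (-y) = 2x + y   [differs from 2x - y: not invariant]
(D) x  ->  (x) = x   [equals x: invariant]

Only option (D), x, is unchanged by the transformation.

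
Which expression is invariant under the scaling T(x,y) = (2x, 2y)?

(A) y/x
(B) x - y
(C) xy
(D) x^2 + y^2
A

Under the uniform scaling T(x,y) = (2x, 2y):
Substitute the transformed coordinates into each option and compare with the original:
(A) y/x  ->  (2y)/(2x) = y/x   [equals y/x: invariant]
(B) x - y  ->  (2x) - (2y) = 2x - 2y   [differs from x - y: not invariant]
(C) xy  ->  (2x)(2y) = 4xy   [differs from xy: not invariant]
(D) x^2 + y^2  ->  (2x)^2 + (2y)^2 = 4x^2 + 4y^2   [differs from x^2 + y^2: not invariant]

Only option (A), y/x, is unchanged by the transformation.
The common factor 2 cancels in a ratio of coordinates, while sums, products and sums of squares pick up factors of 2 or 4.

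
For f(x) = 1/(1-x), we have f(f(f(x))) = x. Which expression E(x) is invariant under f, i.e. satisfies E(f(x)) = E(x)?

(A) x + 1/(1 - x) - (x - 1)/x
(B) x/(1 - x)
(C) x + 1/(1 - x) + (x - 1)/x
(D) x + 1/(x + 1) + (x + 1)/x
C

Replace x by f(x) = 1/(1 - x) in each option and simplify. As a quick numerical cross-check, also compare E(5) with E(f(5)) = E(-1/4).

(A) x + 1/(1 - x) - (x - 1)/x  ->  (1/(1 - x)) + 1/(1 - (1/(1 - x))) - ((1/(1 - x)) - 1)/(1/(1 - x)) = (x^2(1 - x) - x + (x - 1)^2)/(x(x - 1)); check: E(5) = 79/20 but E(-1/4) = -89/20.   [not invariant]
(B) x/(1 - x)  ->  (1/(1 - x))/(1 - (1/(1 - x))) = -1/x; check: E(5) = -5/4 but E(-1/4) = -1/5.   [not invariant]
(C) x + 1/(1 - x) + (x - 1)/x  ->  (1/(1 - x)) + 1/(1 - (1/(1 - x))) + ((1/(1 - x)) - 1)/(1/(1 - x)), which simplifies back to x + 1/(1 - x) + (x - 1)/x; check: E(5) = 111/20, E(-1/4) = 111/20.   [invariant]
(D) x + 1/(x + 1) + (x + 1)/x  ->  (1/(1 - x)) + 1/((1/(1 - x)) + 1) + ((1/(1 - x)) + 1)/(1/(1 - x)) = (-x^3 + 6x^2 - 11x + 7)/(x^2 - 3x + 2); check: E(5) = 191/30 but E(-1/4) = -23/12.   [not invariant]

Only (C) is unchanged. Indeed f(f(x)) = 1/(1 - 1/(1-x)) = (1-x)/(-x) = (x-1)/x, so E(x) = x + f(x) + f(f(x)) is the sum over the whole 3-cycle; applying f just permutes the three terms cyclically (x -> f(x) -> f(f(x)) -> x), leaving the sum unchanged.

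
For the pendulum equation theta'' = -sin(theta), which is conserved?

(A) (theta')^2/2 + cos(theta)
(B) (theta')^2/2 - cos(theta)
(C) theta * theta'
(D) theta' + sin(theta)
B

A first integral I satisfies dI/dt = 0 along every solution. Differentiate each option and use the equation of motion:
(A) d/dt[(theta')^2/2 + cos(theta)] = theta' theta'' - sin(theta) theta' = -2 theta' sin(theta), not identically 0
(B) d/dt[(theta')^2/2 - cos(theta)] = theta' theta'' + sin(theta) theta' = theta'(-sin(theta)) + theta' sin(theta) = 0
(C) d/dt[theta * theta'] = (theta')^2 + theta theta'' = (theta')^2 - theta sin(theta), not identically 0
(D) d/dt[theta' + sin(theta)] = theta'' + cos(theta) theta' = -sin(theta) + theta' cos(theta), not identically 0

Only (B) has zero time-derivative. This is the total energy: kinetic (theta')^2/2 plus potential -cos(theta).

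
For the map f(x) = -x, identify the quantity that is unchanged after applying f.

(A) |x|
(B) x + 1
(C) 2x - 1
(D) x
A

For f(x) = -x:
Applying f replaces x by -x. Since |-x| = |x|, the absolute value is unchanged by f, whereas x -> -x, 2x - 1 -> -2x - 1 and x + 1 -> -x + 1 all change.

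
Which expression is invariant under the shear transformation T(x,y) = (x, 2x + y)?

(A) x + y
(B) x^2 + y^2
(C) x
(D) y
C

Under the shear T(x,y) = (x, 2x + y):
Substitute the transformed coordinates into each option and compare with the original:
(A) x + y  ->  (x) + (2x + y) = 3x + y   [differs from x + y: not invariant]
(B) x^2 + y^2  ->  (x)^2 + (2x + y)^2 = 5x^2 + 4xy + y^2   [differs from x^2 + y^2: not invariant]
(C) x  ->  (x) = x   [equals x: invariant]
(D) y  ->  (2x + y) = 2x + y   [differs from y: not invariant]

Only option (C), x, is unchanged by the transformation.
A vertical shear moves points parallel to the y-axis, so the x-coordinate (and any function of x alone) is unchanged.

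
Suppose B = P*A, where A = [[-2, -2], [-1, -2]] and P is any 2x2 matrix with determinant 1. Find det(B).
2

By the multiplicative property of determinants, det(B) = det(P*A) = det(P) * det(A) = det(A),
so the determinant is invariant under multiplication by any determinant-1 matrix; we just need det(A).

det(A) = (-2)(-2) - (-2)(-1) = 4 - 2 = 2

Therefore det(B) = 1 * 2 = 2.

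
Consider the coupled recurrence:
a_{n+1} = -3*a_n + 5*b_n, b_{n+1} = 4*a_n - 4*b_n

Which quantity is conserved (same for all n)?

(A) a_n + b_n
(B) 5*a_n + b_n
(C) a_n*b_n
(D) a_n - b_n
A

Replace a_n by a_{n+1} = -3*a_n + 5*b_n and b_n by b_{n+1} = 4*a_n - 4*b_n in each option and simplify:
(A) a_n + b_n  ->  (-3*a_n + 5*b_n) + (4*a_n - 4*b_n) = a_n + b_n   [conserved]
(B) 5*a_n + b_n  ->  5*(-3*a_n + 5*b_n) + (4*a_n - 4*b_n) = -11*a_n + 21*b_n   [not conserved]
(C) a_n*b_n  ->  (-3*a_n + 5*b_n)*(4*a_n - 4*b_n) = -12*a_n^2 + 32*a_n*b_n - 20*b_n^2   [not conserved]
(D) a_n - b_n  ->  (-3*a_n + 5*b_n) - (4*a_n - 4*b_n) = -7*a_n + 9*b_n   [not conserved]

Only (A) a_n + b_n returns to itself after one step, so it is the conserved quantity.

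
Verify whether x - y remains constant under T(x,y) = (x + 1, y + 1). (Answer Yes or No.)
Yes

Substitute T(x,y) = (x + 1, y + 1) into the expression and compare with the original.

Original: x - y
After applying T: (x + 1) - (y + 1) = x - y

This is identical to the original x - y, so the expression is invariant.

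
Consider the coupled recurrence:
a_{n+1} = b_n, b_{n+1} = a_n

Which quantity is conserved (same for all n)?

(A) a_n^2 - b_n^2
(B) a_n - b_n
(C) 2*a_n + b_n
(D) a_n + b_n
D

Replace a_n by a_{n+1} = b_n and b_n by b_{n+1} = a_n in each option and simplify:
(A) a_n^2 - b_n^2  ->  (b_n)^2 - (a_n)^2 = -a_n^2 + b_n^2   [not conserved]
(B) a_n - b_n  ->  (b_n) - (a_n) = -a_n + b_n   [not conserved]
(C) 2*a_n + b_n  ->  2*(b_n) + (a_n) = a_n + 2*b_n   [not conserved]
(D) a_n + b_n  ->  (b_n) + (a_n) = a_n + b_n   [conserved]

Only (D) a_n + b_n returns to itself after one step, so it is the conserved quantity.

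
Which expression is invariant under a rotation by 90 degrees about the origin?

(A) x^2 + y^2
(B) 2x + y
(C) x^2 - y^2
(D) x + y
A

A rotation by 90 degrees sends (x, y) to (-y, x).
Substitute the transformed coordinates into each option and compare with the original:
(A) x^2 + y^2  ->  (-y)^2 + (x)^2 = x^2 + y^2   [equals x^2 + y^2: invariant]
(B) 2x + y  ->  2(-y) + (x) = x - 2y   [differs from 2x + y: not invariant]
(C) x^2 - y^2  ->  (-y)^2 - (x)^2 = -x^2 + y^2   [differs from x^2 - y^2: not invariant]
(D) x + y  ->  (-y) + (x) = x - y   [differs from x + y: not invariant]

Only option (A), x^2 + y^2, is unchanged by the transformation.
Geometrically, x^2 + y^2 is the squared distance from the origin, which every rotation about the origin preserves.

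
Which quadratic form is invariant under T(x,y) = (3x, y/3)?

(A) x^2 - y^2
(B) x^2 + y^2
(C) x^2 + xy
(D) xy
D

T multiplies x by 3 and divides y by 3.
Substitute the transformed coordinates into each option and compare with the original:
(A) x^2 - y^2  ->  (3x)^2 - (y/3)^2 = 9x^2 - y^2/9   [differs from x^2 - y^2: not invariant]
(B) x^2 + y^2  ->  (3x)^2 + (y/3)^2 = 9x^2 + y^2/9   [differs from x^2 + y^2: not invariant]
(C) x^2 + xy  ->  (3x)^2 + (3x)(y/3) = 9x^2 + xy   [differs from x^2 + xy: not invariant]
(D) xy  ->  (3x)(y/3) = xy   [equals xy: invariant]

Only option (D), xy, is unchanged by the transformation.
The factors 3 and 1/3 cancel only in the pure product xy.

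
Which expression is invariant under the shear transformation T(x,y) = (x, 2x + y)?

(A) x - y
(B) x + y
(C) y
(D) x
D

Under the shear T(x,y) = (x, 2x + y):
Substitute the transformed coordinates into each option and compare with the original:
(A) x - y  ->  (x) - (2x + y) = -x - y   [differs from x - y: not invariant]
(B) x + y  ->  (x) + (2x + y) = 3x + y   [differs from x + y: not invariant]
(C) y  ->  (2x + y) = 2x + y   [differs from y: not invariant]
(D) x  ->  (x) = x   [equals x: invariant]

Only option (D), x, is unchanged by the transformation.
A vertical shear moves points parallel to the y-axis, so the x-coordinate (and any function of x alone) is unchanged.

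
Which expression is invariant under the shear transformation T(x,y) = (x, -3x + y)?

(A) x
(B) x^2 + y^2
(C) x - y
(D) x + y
A

Under the shear T(x,y) = (x, -3x + y):
Substitute the transformed coordinates into each option and compare with the original:
(A) x  ->  (x) = x   [equals x: invariant]
(B) x^2 + y^2  ->  (x)^2 + (-3x + y)^2 = 10x^2 - 6xy + y^2   [differs from x^2 + y^2: not invariant]
(C) x - y  ->  (x) - (-3x + y) = 4x - y   [differs from x - y: not invariant]
(D) x + y  ->  (x) + (-3x + y) = -2x + y   [differs from x + y: not invariant]

Only option (A), x, is unchanged by the transformation.
A vertical shear moves points parallel to the y-axis, so the x-coordinate (and any function of x alone) is unchanged.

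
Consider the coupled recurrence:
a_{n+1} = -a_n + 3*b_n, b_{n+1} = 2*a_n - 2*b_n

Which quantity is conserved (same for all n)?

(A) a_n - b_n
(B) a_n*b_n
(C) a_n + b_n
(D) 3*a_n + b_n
C

Replace a_n by a_{n+1} = -a_n + 3*b_n and b_n by b_{n+1} = 2*a_n - 2*b_n in each option and simplify:
(A) a_n - b_n  ->  (-a_n + 3*b_n) - (2*a_n - 2*b_n) = -3*a_n + 5*b_n   [not conserved]
(B) a_n*b_n  ->  (-a_n + 3*b_n)*(2*a_n - 2*b_n) = -2*a_n^2 + 8*a_n*b_n - 6*b_n^2   [not conserved]
(C) a_n + b_n  ->  (-a_n + 3*b_n) + (2*a_n - 2*b_n) = a_n + b_n   [conserved]
(D) 3*a_n + b_n  ->  3*(-a_n + 3*b_n) + (2*a_n - 2*b_n) = -a_n + 7*b_n   [not conserved]

Only (C) a_n + b_n returns to itself after one step, so it is the conserved quantity.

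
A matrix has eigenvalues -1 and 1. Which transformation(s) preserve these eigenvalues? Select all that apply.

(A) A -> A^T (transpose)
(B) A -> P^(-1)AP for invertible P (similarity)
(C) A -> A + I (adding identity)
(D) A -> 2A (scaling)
A and B

Eigenvalues are preserved by:
1. Similarity transformations: A -> P^(-1)AP (same characteristic polynomial)
2. Transpose: A^T has the same eigenvalues as A

Eigenvalues are NOT preserved by:
- Adding identity: eigenvalues become -1+1, 1+1
- Scaling: eigenvalues become -2, 2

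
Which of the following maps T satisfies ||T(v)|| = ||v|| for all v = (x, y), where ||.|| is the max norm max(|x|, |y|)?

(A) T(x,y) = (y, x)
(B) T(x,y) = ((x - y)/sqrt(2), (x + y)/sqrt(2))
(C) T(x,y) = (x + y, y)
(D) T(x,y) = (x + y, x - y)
A

A transformation preserves a norm if ||T(v)|| = ||v|| for every v; a single vector where the norm changes rules an option out.

(A) T(x,y) = (y, x): preserves the norm -- it only permutes the coordinates and/or flips signs, which leaves max(|x|, |y|) unchanged.
(B) T(x,y) = ((x - y)/sqrt(2), (x + y)/sqrt(2)): v = (1, 0) has norm max(|1|, |0|) = 1, but T(v) = (sqrt(2)/2, sqrt(2)/2) has norm sqrt(2)/2 -- not preserved.
(C) T(x,y) = (x + y, y): v = (1, 1) has norm max(|1|, |1|) = 1, but T(v) = (2, 1) has norm 2 -- not preserved.
(D) T(x,y) = (x + y, x - y): v = (1, 1) has norm max(|1|, |1|) = 1, but T(v) = (2, 0) has norm 2 -- not preserved.

Therefore the answer is (A).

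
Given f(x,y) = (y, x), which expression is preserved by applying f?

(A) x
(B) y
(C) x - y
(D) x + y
D

For f(x,y) = (y, x):
After applying f: x' = y, y' = x. So x' + y' = y + x = x + y.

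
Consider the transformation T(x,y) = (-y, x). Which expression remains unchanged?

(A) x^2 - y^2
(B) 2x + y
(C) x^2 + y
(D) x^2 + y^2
D

An expression E(x,y) is invariant under T if E(T(x,y)) = E(x,y). Here T(x,y) = (-y, x).
Substitute the transformed coordinates into each option and compare with the original:
(A) x^2 - y^2  ->  (-y)^2 - (x)^2 = -x^2 + y^2   [differs from x^2 - y^2: not invariant]
(B) 2x + y  ->  2(-y) + (x) = x - 2y   [differs from 2x + y: not invariant]
(C) x^2 + y  ->  (-y)^2 + (x) = x + y^2   [differs from x^2 + y: not invariant]
(D) x^2 + y^2  ->  (-y)^2 + (x)^2 = x^2 + y^2   [equals x^2 + y^2: invariant]

Only option (D), x^2 + y^2, is unchanged by the transformation.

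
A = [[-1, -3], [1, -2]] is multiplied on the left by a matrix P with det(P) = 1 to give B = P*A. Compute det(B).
5

By the multiplicative property of determinants, det(B) = det(P*A) = det(P) * det(A) = det(A),
so the determinant is invariant under multiplication by any determinant-1 matrix; we just need det(A).

det(A) = (-1)(-2) - (-3)(1) = 2 - (-3) = 5

Therefore det(B) = 1 * 5 = 5.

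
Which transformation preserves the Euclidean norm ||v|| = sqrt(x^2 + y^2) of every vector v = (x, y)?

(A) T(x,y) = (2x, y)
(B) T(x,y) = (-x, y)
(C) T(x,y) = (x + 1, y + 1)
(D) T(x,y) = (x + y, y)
B

A transformation preserves a norm if ||T(v)|| = ||v|| for every v; a single vector where the norm changes rules an option out.

(A) T(x,y) = (2x, y): v = (1, 0) has norm sqrt((1)^2 + (0)^2) = 1, but T(v) = (2, 0) has norm 2 -- not preserved.
(B) T(x,y) = (-x, y): preserves the norm -- it is an orthogonal map (a rotation/reflection), and (-x)^2 + (y)^2 simplifies to x^2 + y^2.
(C) T(x,y) = (x + 1, y + 1): v = (1, 0) has norm sqrt((1)^2 + (0)^2) = 1, but T(v) = (2, 1) has norm sqrt(5) -- not preserved.
(D) T(x,y) = (x + y, y): v = (0, 1) has norm sqrt((0)^2 + (1)^2) = 1, but T(v) = (1, 1) has norm sqrt(2) -- not preserved.

Therefore the answer is (B).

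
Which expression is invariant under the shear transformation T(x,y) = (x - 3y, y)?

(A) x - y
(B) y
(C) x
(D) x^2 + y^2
B

Under the shear T(x,y) = (x - 3y, y):
Substitute the transformed coordinates into each option and compare with the original:
(A) x - y  ->  (x - 3y) - (y) = x - 4y   [differs from x - y: not invariant]
(B) y  ->  (y) = y   [equals y: invariant]
(C) x  ->  (x - 3y) = x - 3y   [differs from x: not invariant]
(D) x^2 + y^2  ->  (x - 3y)^2 + (y)^2 = x^2 - 6xy + 10y^2   [differs from x^2 + y^2: not invariant]

Only option (B), y, is unchanged by the transformation.
A horizontal shear moves points parallel to the x-axis, so the y-coordinate (and any function of y alone) is unchanged.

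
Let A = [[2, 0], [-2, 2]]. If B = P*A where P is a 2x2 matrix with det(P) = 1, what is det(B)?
4

By the multiplicative property of determinants, det(B) = det(P*A) = det(P) * det(A) = det(A),
so the determinant is invariant under multiplication by any determinant-1 matrix; we just need det(A).

det(A) = (2)(2) - (0)(-2) = 4 - 0 = 4

Therefore det(B) = 1 * 4 = 4.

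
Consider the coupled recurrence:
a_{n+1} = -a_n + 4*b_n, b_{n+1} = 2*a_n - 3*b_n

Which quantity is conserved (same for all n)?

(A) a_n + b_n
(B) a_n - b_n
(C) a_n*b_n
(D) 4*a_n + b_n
A

Replace a_n by a_{n+1} = -a_n + 4*b_n and b_n by b_{n+1} = 2*a_n - 3*b_n in each option and simplify:
(A) a_n + b_n  ->  (-a_n + 4*b_n) + (2*a_n - 3*b_n) = a_n + b_n   [conserved]
(B) a_n - b_n  ->  (-a_n + 4*b_n) - (2*a_n - 3*b_n) = -3*a_n + 7*b_n   [not conserved]
(C) a_n*b_n  ->  (-a_n + 4*b_n)*(2*a_n - 3*b_n) = -2*a_n^2 + 11*a_n*b_n - 12*b_n^2   [not conserved]
(D) 4*a_n + b_n  ->  4*(-a_n + 4*b_n) + (2*a_n - 3*b_n) = -2*a_n + 13*b_n   [not conserved]

Only (A) a_n + b_n returns to itself after one step, so it is the conserved quantity.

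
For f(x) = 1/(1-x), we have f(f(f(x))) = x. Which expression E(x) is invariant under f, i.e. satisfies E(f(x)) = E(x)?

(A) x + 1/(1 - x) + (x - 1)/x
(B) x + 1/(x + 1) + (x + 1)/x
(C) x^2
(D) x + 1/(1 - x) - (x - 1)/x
A

Replace x by f(x) = 1/(1 - x) in each option and simplify. As a quick numerical cross-check, also compare E(3) with E(f(3)) = E(-1/2).

(A) x + 1/(1 - x) + (x - 1)/x  ->  (1/(1 - x)) + 1/(1 - (1/(1 - x))) + ((1/(1 - x)) - 1)/(1/(1 - x)), which simplifies back to x + 1/(1 - x) + (x - 1)/x; check: E(3) = 19/6, E(-1/2) = 19/6.   [invariant]
(B) x + 1/(x + 1) + (x + 1)/x  ->  (1/(1 - x)) + 1/((1/(1 - x)) + 1) + ((1/(1 - x)) + 1)/(1/(1 - x)) = (-x^3 + 6x^2 - 11x + 7)/(x^2 - 3x + 2); check: E(3) = 55/12 but E(-1/2) = 1/2.   [not invariant]
(C) x^2  ->  (1/(1 - x))^2 = (x - 1)^(-2); check: E(3) = 9 but E(-1/2) = 1/4.   [not invariant]
(D) x + 1/(1 - x) - (x - 1)/x  ->  (1/(1 - x)) + 1/(1 - (1/(1 - x))) - ((1/(1 - x)) - 1)/(1/(1 - x)) = (x^2(1 - x) - x + (x - 1)^2)/(x(x - 1)); check: E(3) = 11/6 but E(-1/2) = -17/6.   [not invariant]

Only (A) is unchanged. Indeed f(f(x)) = 1/(1 - 1/(1-x)) = (1-x)/(-x) = (x-1)/x, so E(x) = x + f(x) + f(f(x)) is the sum over the whole 3-cycle; applying f just permutes the three terms cyclically (x -> f(x) -> f(f(x)) -> x), leaving the sum unchanged.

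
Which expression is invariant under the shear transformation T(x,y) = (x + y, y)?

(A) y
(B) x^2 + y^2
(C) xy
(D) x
A

Under the shear T(x,y) = (x + y, y):
Substitute the transformed coordinates into each option and compare with the original:
(A) y  ->  (y) = y   [equals y: invariant]
(B) x^2 + y^2  ->  (x + y)^2 + (y)^2 = x^2 + 2xy + 2y^2   [differs from x^2 + y^2: not invariant]
(C) xy  ->  (x + y)(y) = xy + y^2   [differs from xy: not invariant]
(D) x  ->  (x + y) = x + y   [differs from x: not invariant]

Only option (A), y, is unchanged by the transformation.
A horizontal shear moves points parallel to the x-axis, so the y-coordinate (and any function of y alone) is unchanged.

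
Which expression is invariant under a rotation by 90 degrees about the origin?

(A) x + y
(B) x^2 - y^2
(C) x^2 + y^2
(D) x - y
C

A rotation by 90 degrees sends (x, y) to (-y, x).
Substitute the transformed coordinates into each option and compare with the original:
(A) x + y  ->  (-y) + (x) = x - y   [differs from x + y: not invariant]
(B) x^2 - y^2  ->  (-y)^2 - (x)^2 = -x^2 + y^2   [differs from x^2 - y^2: not invariant]
(C) x^2 + y^2  ->  (-y)^2 + (x)^2 = x^2 + y^2   [equals x^2 + y^2: invariant]
(D) x - y  ->  (-y) - (x) = -x - y   [differs from x - y: not invariant]

Only option (C), x^2 + y^2, is unchanged by the transformation.
Geometrically, x^2 + y^2 is the squared distance from the origin, which every rotation about the origin preserves.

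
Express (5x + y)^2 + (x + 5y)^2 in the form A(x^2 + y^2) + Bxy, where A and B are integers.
26(x^2 + y^2) + 20xy

Expanding: (5x + y)^2 = 25x^2 + 10xy + y^2
(x + 5y)^2 = x^2 + 10xy + 25y^2
Sum = (25+1)(x^2+y^2) + 20xy = 26(x^2 + y^2) + 20xy
This is symmetric in x and y.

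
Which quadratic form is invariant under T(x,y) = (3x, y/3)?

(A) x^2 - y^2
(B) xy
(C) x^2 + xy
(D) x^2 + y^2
B

T multiplies x by 3 and divides y by 3.
Substitute the transformed coordinates into each option and compare with the original:
(A) x^2 - y^2  ->  (3x)^2 - (y/3)^2 = 9x^2 - y^2/9   [differs from x^2 - y^2: not invariant]
(B) xy  ->  (3x)(y/3) = xy   [equals xy: invariant]
(C) x^2 + xy  ->  (3x)^2 + (3x)(y/3) = 9x^2 + xy   [differs from x^2 + xy: not invariant]
(D) x^2 + y^2  ->  (3x)^2 + (y/3)^2 = 9x^2 + y^2/9   [differs from x^2 + y^2: not invariant]

Only option (B), xy, is unchanged by the transformation.
The factors 3 and 1/3 cancel only in the pure product xy.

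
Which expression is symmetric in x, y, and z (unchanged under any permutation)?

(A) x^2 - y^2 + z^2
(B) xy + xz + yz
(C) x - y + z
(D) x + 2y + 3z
B

A symmetric expression is unchanged when the variables are permuted; here the transformation to test is the swap (x, y) -> (y, x).
A symmetric expression must survive every permutation; the single swap x <-> y already eliminates the distractors, and the keyed expression is also unchanged by x <-> z and y <-> z (each variable enters it in exactly the same way).
Substitute the transformed coordinates into each option and compare with the original:
(A) x^2 - y^2 + z^2  ->  (y)^2 - (x)^2 + z^2 = -x^2 + y^2 + z^2   [differs from x^2 - y^2 + z^2: not invariant]
(B) xy + xz + yz  ->  (y)(x) + (y)z + (x)z = xy + xz + yz   [equals xy + xz + yz: invariant]
(C) x - y + z  ->  (y) - (x) + z = -x + y + z   [differs from x - y + z: not invariant]
(D) x + 2y + 3z  ->  (y) + 2(x) + 3z = 2x + y + 3z   [differs from x + 2y + 3z: not invariant]

Only option (B), xy + xz + yz, is unchanged by the transformation.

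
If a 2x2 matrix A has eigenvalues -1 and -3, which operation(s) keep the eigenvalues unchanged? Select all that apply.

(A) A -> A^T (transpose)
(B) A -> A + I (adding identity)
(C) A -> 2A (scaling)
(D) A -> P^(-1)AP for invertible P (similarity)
A and D

Eigenvalues are preserved by:
1. Similarity transformations: A -> P^(-1)AP (same characteristic polynomial)
2. Transpose: A^T has the same eigenvalues as A

Eigenvalues are NOT preserved by:
- Adding identity: eigenvalues become -1+1, -3+1
- Scaling: eigenvalues become -2, -6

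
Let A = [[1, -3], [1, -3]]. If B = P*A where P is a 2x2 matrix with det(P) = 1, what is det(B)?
0

By the multiplicative property of determinants, det(B) = det(P*A) = det(P) * det(A) = det(A),
so the determinant is invariant under multiplication by any determinant-1 matrix; we just need det(A).

det(A) = (1)(-3) - (-3)(1) = -3 - (-3) = 0

Therefore det(B) = 1 * 0 = 0.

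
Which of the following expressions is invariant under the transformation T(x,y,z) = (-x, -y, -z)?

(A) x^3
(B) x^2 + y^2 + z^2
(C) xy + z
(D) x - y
B

Apply T(x,y,z) = (-x, -y, -z) to each option, i.e. replace (x, y, z) by the transformed coordinates.
Substitute the transformed coordinates into each option and compare with the original:
(A) x^3  ->  (-x)^3 = -x^3   [differs from x^3: not invariant]
(B) x^2 + y^2 + z^2  ->  (-x)^2 + (-y)^2 + (-z)^2 = x^2 + y^2 + z^2   [equals x^2 + y^2 + z^2: invariant]
(C) xy + z  ->  (-x)(-y) + (-z) = xy - z   [differs from xy + z: not invariant]
(D) x - y  ->  (-x) - (-y) = -x + y   [differs from x - y: not invariant]

Only option (B), x^2 + y^2 + z^2, is unchanged by the transformation.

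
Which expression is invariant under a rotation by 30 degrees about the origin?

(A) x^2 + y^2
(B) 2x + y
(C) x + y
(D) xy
A

A rotation by 30 degrees sends (x, y) to (sqrt(3)x/2 - y/2, x/2 + sqrt(3)y/2).
Substitute the transformed coordinates into each option and compare with the original:
(A) x^2 + y^2  ->  (sqrt(3)x/2 - y/2)^2 + (x/2 + sqrt(3)y/2)^2 = x^2 + y^2   [equals x^2 + y^2: invariant]
(B) 2x + y  ->  2(sqrt(3)x/2 - y/2) + (x/2 + sqrt(3)y/2) = x/2 + sqrt(3)x - y + sqrt(3)y/2   [differs from 2x + y: not invariant]
(C) x + y  ->  (sqrt(3)x/2 - y/2) + (x/2 + sqrt(3)y/2) = x/2 + sqrt(3)x/2 - y/2 + sqrt(3)y/2   [differs from x + y: not invariant]
(D) xy  ->  (sqrt(3)x/2 - y/2)(x/2 + sqrt(3)y/2) = sqrt(3)x^2/4 + xy/2 - sqrt(3)y^2/4   [differs from xy: not invariant]

Only option (A), x^2 + y^2, is unchanged by the transformation.
Geometrically, x^2 + y^2 is the squared distance from the origin, which every rotation about the origin preserves.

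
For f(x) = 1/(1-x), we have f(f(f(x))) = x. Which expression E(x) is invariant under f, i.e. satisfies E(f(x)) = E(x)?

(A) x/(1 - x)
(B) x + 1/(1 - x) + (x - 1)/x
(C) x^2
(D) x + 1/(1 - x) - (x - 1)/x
B

Replace x by f(x) = 1/(1 - x) in each option and simplify. As a quick numerical cross-check, also compare E(4) with E(f(4)) = E(-1/3).

(A) x/(1 - x)  ->  (1/(1 - x))/(1 - (1/(1 - x))) = -1/x; check: E(4) = -4/3 but E(-1/3) = -1/4.   [not invariant]
(B) x + 1/(1 - x) + (x - 1)/x  ->  (1/(1 - x)) + 1/(1 - (1/(1 - x))) + ((1/(1 - x)) - 1)/(1/(1 - x)), which simplifies back to x + 1/(1 - x) + (x - 1)/x; check: E(4) = 53/12, E(-1/3) = 53/12.   [invariant]
(C) x^2  ->  (1/(1 - x))^2 = (x - 1)^(-2); check: E(4) = 16 but E(-1/3) = 1/9.   [not invariant]
(D) x + 1/(1 - x) - (x - 1)/x  ->  (1/(1 - x)) + 1/(1 - (1/(1 - x))) - ((1/(1 - x)) - 1)/(1/(1 - x)) = (x^2(1 - x) - x + (x - 1)^2)/(x(x - 1)); check: E(4) = 35/12 but E(-1/3) = -43/12.   [not invariant]

Only (B) is unchanged. Indeed f(f(x)) = 1/(1 - 1/(1-x)) = (1-x)/(-x) = (x-1)/x, so E(x) = x + f(x) + f(f(x)) is the sum over the whole 3-cycle; applying f just permutes the three terms cyclically (x -> f(x) -> f(f(x)) -> x), leaving the sum unchanged.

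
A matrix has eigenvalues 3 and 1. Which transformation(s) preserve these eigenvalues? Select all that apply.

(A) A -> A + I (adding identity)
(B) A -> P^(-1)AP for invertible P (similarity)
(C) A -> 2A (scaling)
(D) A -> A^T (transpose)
B and D

Eigenvalues are preserved by:
1. Similarity transformations: A -> P^(-1)AP (same characteristic polynomial)
2. Transpose: A^T has the same eigenvalues as A

Eigenvalues are NOT preserved by:
- Adding identity: eigenvalues become 3+1, 1+1
- Scaling: eigenvalues become 6, 2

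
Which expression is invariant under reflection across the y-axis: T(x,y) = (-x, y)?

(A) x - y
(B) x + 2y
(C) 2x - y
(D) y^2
D

The map is reflection across the y-axis: T(x,y) = (-x, y).
Substitute the transformed coordinates into each option and compare with the original:
(A) x - y  ->  (-x) - (y) = -x - y   [differs from x - y: not invariant]
(B) x + 2y  ->  (-x) + 2(y) = -x + 2y   [differs from x + 2y: not invariant]
(C) 2x - y  ->  2(-x) - (y) = -2x - y   [differs from 2x - y: not invariant]
(D) y^2  ->  (y)^2 = y^2   [equals y^2: invariant]

Only option (D), y^2, is unchanged by the transformation.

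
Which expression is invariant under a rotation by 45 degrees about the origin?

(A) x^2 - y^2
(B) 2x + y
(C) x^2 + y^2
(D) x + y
C

A rotation by 45 degrees sends (x, y) to (sqrt(2)x/2 - sqrt(2)y/2, sqrt(2)x/2 + sqrt(2)y/2).
Substitute the transformed coordinates into each option and compare with the original:
(A) x^2 - y^2  ->  (sqrt(2)x/2 - sqrt(2)y/2)^2 - (sqrt(2)x/2 + sqrt(2)y/2)^2 = -2xy   [differs from x^2 - y^2: not invariant]
(B) 2x + y  ->  2(sqrt(2)x/2 - sqrt(2)y/2) + (sqrt(2)x/2 + sqrt(2)y/2) = 3sqrt(2)x/2 - sqrt(2)y/2   [differs from 2x + y: not invariant]
(C) x^2 + y^2  ->  (sqrt(2)x/2 - sqrt(2)y/2)^2 + (sqrt(2)x/2 + sqrt(2)y/2)^2 = x^2 + y^2   [equals x^2 + y^2: invariant]
(D) x + y  ->  (sqrt(2)x/2 - sqrt(2)y/2) + (sqrt(2)x/2 + sqrt(2)y/2) = sqrt(2)x   [differs from x + y: not invariant]

Only option (C), x^2 + y^2, is unchanged by the transformation.
Geometrically, x^2 + y^2 is the squared distance from the origin, which every rotation about the origin preserves.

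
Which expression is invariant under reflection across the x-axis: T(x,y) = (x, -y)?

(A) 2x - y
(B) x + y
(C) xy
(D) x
D

The map is reflection across the x-axis: T(x,y) = (x, -y).
Substitute the transformed coordinates into each option and compare with the original:
(A) 2x - y  ->  2(x) - (-y) = 2x + y   [differs from 2x - y: not invariant]
(B) x + y  ->  (x) + (-y) = x - y   [differs from x + y: not invariant]
(C) xy  ->  (x)(-y) = -xy   [differs from xy: not invariant]
(D) x  ->  (x) = x   [equals x: invariant]

Only option (D), x, is unchanged by the transformation.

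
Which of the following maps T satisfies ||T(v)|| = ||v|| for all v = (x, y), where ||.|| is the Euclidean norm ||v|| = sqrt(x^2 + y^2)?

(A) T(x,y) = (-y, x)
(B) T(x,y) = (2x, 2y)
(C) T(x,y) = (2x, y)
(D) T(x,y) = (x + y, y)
A

A transformation preserves a norm if ||T(v)|| = ||v|| for every v; a single vector where the norm changes rules an option out.

(A) T(x,y) = (-y, x): preserves the norm -- it is an orthogonal map (a rotation/reflection), and (-y)^2 + (x)^2 simplifies to x^2 + y^2.
(B) T(x,y) = (2x, 2y): v = (1, 0) has norm sqrt((1)^2 + (0)^2) = 1, but T(v) = (2, 0) has norm 2 -- not preserved.
(C) T(x,y) = (2x, y): v = (1, 0) has norm sqrt((1)^2 + (0)^2) = 1, but T(v) = (2, 0) has norm 2 -- not preserved.
(D) T(x,y) = (x + y, y): v = (0, 1) has norm sqrt((0)^2 + (1)^2) = 1, but T(v) = (1, 1) has norm sqrt(2) -- not preserved.

Therefore the answer is (A).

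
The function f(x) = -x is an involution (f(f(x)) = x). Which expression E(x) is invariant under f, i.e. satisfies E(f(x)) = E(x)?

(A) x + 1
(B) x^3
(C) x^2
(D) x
C

Replace x by f(x) = -x in each option and simplify. As a quick numerical cross-check, also compare E(5) with E(f(5)) = E(-5).

(A) x + 1  ->  (-x) + 1 = 1 - x; check: E(5) = 6 but E(-5) = -4.   [not invariant]
(B) x^3  ->  (-x)^3 = -x^3; check: E(5) = 125 but E(-5) = -125.   [not invariant]
(C) x^2  ->  (-x)^2, which simplifies back to x^2; check: E(5) = 25, E(-5) = 25.   [invariant]
(D) x  ->  (-x) = -x; check: E(5) = 5 but E(-5) = -5.   [not invariant]

Only (C) is unchanged. E is symmetric under swapping x with f(x) = -x, which is exactly what an involution does.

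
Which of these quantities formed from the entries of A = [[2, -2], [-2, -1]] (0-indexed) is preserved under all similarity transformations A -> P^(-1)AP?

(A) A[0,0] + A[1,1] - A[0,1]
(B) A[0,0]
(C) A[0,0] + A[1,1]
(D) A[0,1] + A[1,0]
C

A[0,0] + A[1,1] is the trace of A. By the cyclic property of the trace, tr(P^(-1)AP) = tr(APP^(-1)) = tr(A), so it is the same for every matrix similar to A.

The other combinations are not similarity invariants. For example, take P = [[2, 1], [1, 1]] (det P = 1), so P^(-1) = [[1, -1], [-1, 2]] and
B = P^(-1)AP = [[7, 3], [-12, -6]].
Evaluating each option on A and on B:
(A) A[0,0] + A[1,1] - A[0,1]: 3 for A, -2 for B -> changes
(B) A[0,0]: 2 for A, 7 for B -> changes
(C) A[0,0] + A[1,1]: 1 for A, 1 for B -> unchanged
(D) A[0,1] + A[1,0]: -4 for A, -9 for B -> changes

Only (C) A[0,0] + A[1,1] = 1 survives (and it does so for every P, not just this one), so it is the invariant.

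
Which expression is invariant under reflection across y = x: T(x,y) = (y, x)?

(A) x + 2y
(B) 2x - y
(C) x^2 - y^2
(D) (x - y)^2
D

The map is reflection across y = x: T(x,y) = (y, x).
Substitute the transformed coordinates into each option and compare with the original:
(A) x + 2y  ->  (y) + 2(x) = 2x + y   [differs from x + 2y: not invariant]
(B) 2x - y  ->  2(y) - (x) = -x + 2y   [differs from 2x - y: not invariant]
(C) x^2 - y^2  ->  (y)^2 - (x)^2 = -x^2 + y^2   [differs from x^2 - y^2: not invariant]
(D) (x - y)^2  ->  ((y) - (x))^2 = x^2 - 2xy + y^2   [equals (x - y)^2: invariant]

Only option (D), (x - y)^2, is unchanged by the transformation.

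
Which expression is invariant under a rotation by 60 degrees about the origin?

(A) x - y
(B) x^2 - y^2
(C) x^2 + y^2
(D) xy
C

A rotation by 60 degrees sends (x, y) to (x/2 - sqrt(3)y/2, sqrt(3)x/2 + y/2).
Substitute the transformed coordinates into each option and compare with the original:
(A) x - y  ->  (x/2 - sqrt(3)y/2) - (sqrt(3)x/2 + y/2) = -sqrt(3)x/2 + x/2 - sqrt(3)y/2 - y/2   [differs from x - y: not invariant]
(B) x^2 - y^2  ->  (x/2 - sqrt(3)y/2)^2 - (sqrt(3)x/2 + y/2)^2 = -x^2/2 - sqrt(3)xy + y^2/2   [differs from x^2 - y^2: not invariant]
(C) x^2 + y^2  ->  (x/2 - sqrt(3)y/2)^2 + (sqrt(3)x/2 + y/2)^2 = x^2 + y^2   [equals x^2 + y^2: invariant]
(D) xy  ->  (x/2 - sqrt(3)y/2)(sqrt(3)x/2 + y/2) = sqrt(3)x^2/4 - xy/2 - sqrt(3)y^2/4   [differs from xy: not invariant]

Only option (C), x^2 + y^2, is unchanged by the transformation.
Geometrically, x^2 + y^2 is the squared distance from the origin, which every rotation about the origin preserves.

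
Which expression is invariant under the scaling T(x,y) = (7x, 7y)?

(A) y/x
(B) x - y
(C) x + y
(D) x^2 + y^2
A

Under the uniform scaling T(x,y) = (7x, 7y):
Substitute the transformed coordinates into each option and compare with the original:
(A) y/x  ->  (7y)/(7x) = y/x   [equals y/x: invariant]
(B) x - y  ->  (7x) - (7y) = 7x - 7y   [differs from x - y: not invariant]
(C) x + y  ->  (7x) + (7y) = 7x + 7y   [differs from x + y: not invariant]
(D) x^2 + y^2  ->  (7x)^2 + (7y)^2 = 49x^2 + 49y^2   [differs from x^2 + y^2: not invariant]

Only option (A), y/x, is unchanged by the transformation.
The common factor 7 cancels in a ratio of coordinates, while sums, products and sums of squares pick up factors of 7 or 49.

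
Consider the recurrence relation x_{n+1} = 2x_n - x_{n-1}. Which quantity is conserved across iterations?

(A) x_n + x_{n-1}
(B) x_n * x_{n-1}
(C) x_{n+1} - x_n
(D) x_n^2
C

For the recurrence x_{n+1} = 2x_n - x_{n-1}:

If x_{n+1} = 2x_n - x_{n-1}, then:
x_{n+1} - x_n = x_n - x_{n-1}
The first difference is constant throughout the sequence.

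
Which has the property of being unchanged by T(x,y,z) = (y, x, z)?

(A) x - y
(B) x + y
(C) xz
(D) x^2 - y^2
B

Apply T(x,y,z) = (y, x, z) to each option, i.e. replace (x, y, z) by the transformed coordinates.
Substitute the transformed coordinates into each option and compare with the original:
(A) x - y  ->  (y) - (x) = -x + y   [differs from x - y: not invariant]
(B) x + y  ->  (y) + (x) = x + y   [equals x + y: invariant]
(C) xz  ->  (y)(z) = yz   [differs from xz: not invariant]
(D) x^2 - y^2  ->  (y)^2 - (x)^2 = -x^2 + y^2   [differs from x^2 - y^2: not invariant]

Only option (B), x + y, is unchanged by the transformation.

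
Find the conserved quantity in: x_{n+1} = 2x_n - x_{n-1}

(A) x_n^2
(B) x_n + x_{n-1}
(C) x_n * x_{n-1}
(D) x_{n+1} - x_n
D

For the recurrence x_{n+1} = 2x_n - x_{n-1}:

If x_{n+1} = 2x_n - x_{n-1}, then:
x_{n+1} - x_n = x_n - x_{n-1}
The first difference is constant throughout the sequence.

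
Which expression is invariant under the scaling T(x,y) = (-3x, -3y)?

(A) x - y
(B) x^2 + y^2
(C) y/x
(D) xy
C

Under the uniform scaling T(x,y) = (-3x, -3y):
Substitute the transformed coordinates into each option and compare with the original:
(A) x - y  ->  (-3x) - (-3y) = -3x + 3y   [differs from x - y: not invariant]
(B) x^2 + y^2  ->  (-3x)^2 + (-3y)^2 = 9x^2 + 9y^2   [differs from x^2 + y^2: not invariant]
(C) y/x  ->  (-3y)/(-3x) = y/x   [equals y/x: invariant]
(D) xy  ->  (-3x)(-3y) = 9xy   [differs from xy: not invariant]

Only option (C), y/x, is unchanged by the transformation.
The common factor -3 cancels in a ratio of coordinates, while sums, products and sums of squares pick up factors of -3 or 9.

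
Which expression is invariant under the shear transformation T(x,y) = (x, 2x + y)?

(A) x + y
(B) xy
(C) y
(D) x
D

Under the shear T(x,y) = (x, 2x + y):
Substitute the transformed coordinates into each option and compare with the original:
(A) x + y  ->  (x) + (2x + y) = 3x + y   [differs from x + y: not invariant]
(B) xy  ->  (x)(2x + y) = 2x^2 + xy   [differs from xy: not invariant]
(C) y  ->  (2x + y) = 2x + y   [differs from y: not invariant]
(D) x  ->  (x) = x   [equals x: invariant]

Only option (D), x, is unchanged by the transformation.
A vertical shear moves points parallel to the y-axis, so the x-coordinate (and any function of x alone) is unchanged.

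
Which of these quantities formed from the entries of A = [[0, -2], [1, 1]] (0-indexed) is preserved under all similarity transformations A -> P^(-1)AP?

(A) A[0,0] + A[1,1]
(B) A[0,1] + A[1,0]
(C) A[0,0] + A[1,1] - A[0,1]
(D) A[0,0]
A

A[0,0] + A[1,1] is the trace of A. By the cyclic property of the trace, tr(P^(-1)AP) = tr(APP^(-1)) = tr(A), so it is the same for every matrix similar to A.

The other combinations are not similarity invariants. For example, take P = [[1, 1], [1, 2]] (det P = 1), so P^(-1) = [[2, -1], [-1, 1]] and
B = P^(-1)AP = [[-6, -11], [4, 7]].
Evaluating each option on A and on B:
(A) A[0,0] + A[1,1]: 1 for A, 1 for B -> unchanged
(B) A[0,1] + A[1,0]: -1 for A, -7 for B -> changes
(C) A[0,0] + A[1,1] - A[0,1]: 3 for A, 12 for B -> changes
(D) A[0,0]: 0 for A, -6 for B -> changes

Only (A) A[0,0] + A[1,1] = 1 survives (and it does so for every P, not just this one), so it is the invariant.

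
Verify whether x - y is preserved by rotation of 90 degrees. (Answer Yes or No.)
No

Applying rotation by 90 degrees: x' = x*cos(90 degrees) - y*sin(90 degrees) = -y, y' = x*sin(90 degrees) + y*cos(90 degrees) = x

Substituting into x - y:
(-y) - (x)
= -x - y

This differs from the original expression x - y, so it is NOT invariant.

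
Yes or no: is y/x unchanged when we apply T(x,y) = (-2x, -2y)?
Yes

Substitute T(x,y) = (-2x, -2y) into the expression and compare with the original.

Original: y/x
After applying T: (-2y)/(-2x) = y/x

This is identical to the original y/x, so the expression is invariant.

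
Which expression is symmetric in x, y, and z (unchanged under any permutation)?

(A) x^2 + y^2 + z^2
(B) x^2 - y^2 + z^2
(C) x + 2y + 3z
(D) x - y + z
A

A symmetric expression is unchanged when the variables are permuted; here the transformation to test is the swap (x, y) -> (y, x).
A symmetric expression must survive every permutation; the single swap x <-> y already eliminates the distractors, and the keyed expression is also unchanged by x <-> z and y <-> z (each variable enters it in exactly the same way).
Substitute the transformed coordinates into each option and compare with the original:
(A) x^2 + y^2 + z^2  ->  (y)^2 + (x)^2 + z^2 = x^2 + y^2 + z^2   [equals x^2 + y^2 + z^2: invariant]
(B) x^2 - y^2 + z^2  ->  (y)^2 - (x)^2 + z^2 = -x^2 + y^2 + z^2   [differs from x^2 - y^2 + z^2: not invariant]
(C) x + 2y + 3z  ->  (y) + 2(x) + 3z = 2x + y + 3z   [differs from x + 2y + 3z: not invariant]
(D) x - y + z  ->  (y) - (x) + z = -x + y + z   [differs from x - y + z: not invariant]

Only option (A), x^2 + y^2 + z^2, is unchanged by the transformation.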